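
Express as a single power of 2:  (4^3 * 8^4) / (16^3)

2^6

4^3 = 2^6; 8^4 = 2^12; 16^3 = 2^12
Combine exponents: 2^6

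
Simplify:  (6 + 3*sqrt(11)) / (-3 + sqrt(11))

(15*sqrt(11) + 51)/2

Multiply numerator and denominator by -sqrt(11) - 3.
Denominator becomes -2; numerator becomes -51 - 15*sqrt(11).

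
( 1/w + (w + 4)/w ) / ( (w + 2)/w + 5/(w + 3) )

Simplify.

(w^2 + 8*w + 15)/(w^2 + 10*w + 6)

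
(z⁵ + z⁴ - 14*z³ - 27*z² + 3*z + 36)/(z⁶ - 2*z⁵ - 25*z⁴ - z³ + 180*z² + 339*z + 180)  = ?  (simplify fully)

(z - 1)/(z² - 4*z - 5)

Factor: z⁵ + z⁴ - 14*z³ - 27*z² + 3*z + 36 = (z + 3)·(z² + 3*z + 3)·(z - 1)·(z - 4);  z⁶ - 2*z⁵ - 25*z⁴ - z³ + 180*z² + 339*z + 180 = (z - 5)·(z + 1)·(z² + 3*z + 3)·(z + 3)·(z - 4)
Cancel the common factors (z² + 3*z + 3), (z - 4), (z + 3).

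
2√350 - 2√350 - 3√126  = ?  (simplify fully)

2√350 = 10*√14; 2√350 = 10*√14; 3√126 = 9*√14
Combine: (10 - 10 - 9)·√14 = -9*√14

-9*√14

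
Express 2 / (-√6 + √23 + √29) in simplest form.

Group as (√23 + √29) - √6; multiply by (√23 + √29) + √6, then rationalise the remaining surd.

(-23*√6 + 6*√23 + √4002)/138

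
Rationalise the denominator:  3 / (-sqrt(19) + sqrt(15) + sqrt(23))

Group as (sqrt(15) + sqrt(23)) - sqrt(19); multiply by (sqrt(15) + sqrt(23)) + sqrt(19), then rationalise the remaining surd.

(-57*sqrt(19) + 33*sqrt(23) + 81*sqrt(15) + 6*sqrt(6555))/1019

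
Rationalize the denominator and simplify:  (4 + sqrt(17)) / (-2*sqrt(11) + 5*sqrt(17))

(8*sqrt(11) + 2*sqrt(187) + 20*sqrt(17) + 85)/381

Multiply numerator and denominator by 2*sqrt(11) + 5*sqrt(17).
Denominator becomes 381; numerator becomes 8*sqrt(11) + 2*sqrt(187) + 20*sqrt(17) + 85.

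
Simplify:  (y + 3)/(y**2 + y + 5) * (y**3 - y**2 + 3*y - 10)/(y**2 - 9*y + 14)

(y + 3)/(y - 7)

Factor: y**3 - y**2 + 3*y - 10 = (y - 2)*(y**2 + y + 5);  y**2 - 9*y + 14 = (y - 2)*(y - 7)
Cancel the common factors (y**2 + y + 5), (y - 2).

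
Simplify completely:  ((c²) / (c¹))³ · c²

c⁵

Inside the bracket: c¹
Raise to the power 3: c³
Multiply by c²: add exponents.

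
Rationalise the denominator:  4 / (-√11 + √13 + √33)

Group as (√13 + √33) - √11; multiply by (√13 + √33) + √11, then rationalise the remaining surd.

(-140*√11 - 36*√33 + 124*√13 + 88*√39)/491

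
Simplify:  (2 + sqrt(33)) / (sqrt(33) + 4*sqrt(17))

Multiply numerator and denominator by -4*sqrt(17) + sqrt(33).
Denominator becomes -239; numerator becomes -4*sqrt(561) - 8*sqrt(17) + 2*sqrt(33) + 33.

(-33 - 2*sqrt(33) + 8*sqrt(17) + 4*sqrt(561))/239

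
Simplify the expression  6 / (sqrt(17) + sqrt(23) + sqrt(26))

Group as (sqrt(17) + sqrt(26)) + sqrt(23); multiply by (sqrt(17) + sqrt(26)) - sqrt(23), then rationalise the remaining surd.

(-sqrt(10166) + 7*sqrt(26) + 10*sqrt(23) + 16*sqrt(17))/114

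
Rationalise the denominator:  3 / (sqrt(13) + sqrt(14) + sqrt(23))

Group as (sqrt(13) + sqrt(14)) + sqrt(23); multiply by (sqrt(13) + sqrt(14)) - sqrt(23), then rationalise the remaining surd.

(-3*sqrt(4186) + 6*sqrt(23) + 33*sqrt(14) + 36*sqrt(13))/356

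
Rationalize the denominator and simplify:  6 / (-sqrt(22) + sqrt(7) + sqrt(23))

(-12*sqrt(22) + 9*sqrt(23) + 57*sqrt(7) + 3*sqrt(3542))/145

Group as (sqrt(7) + sqrt(23)) - sqrt(22); multiply by (sqrt(7) + sqrt(23)) + sqrt(22), then rationalise the remaining surd.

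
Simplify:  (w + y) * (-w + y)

Telescope via difference of squares: (y+w)(y-w) = -w^2 + y^2.

-w^2 + y^2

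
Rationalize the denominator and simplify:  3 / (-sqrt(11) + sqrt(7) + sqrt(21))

Group as (sqrt(7) + sqrt(21)) - sqrt(11); multiply by (sqrt(7) + sqrt(21)) + sqrt(11), then rationalise the remaining surd.

(-51*sqrt(11) - 9*sqrt(21) + 75*sqrt(7) + 42*sqrt(33))/299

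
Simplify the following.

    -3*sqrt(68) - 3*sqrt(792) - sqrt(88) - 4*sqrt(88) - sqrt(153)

-28*sqrt(22) - 9*sqrt(17)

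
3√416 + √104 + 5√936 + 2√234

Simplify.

50*√26

3√416 = 12*√26; √104 = 2*√26; 5√936 = 30*√26; 2√234 = 6*√26
Combine: (12 + 2 + 30 + 6)·√26 = 50*√26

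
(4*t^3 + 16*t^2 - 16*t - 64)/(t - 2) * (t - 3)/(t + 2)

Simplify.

Factor: 4*t^3 + 16*t^2 - 16*t - 64 = 4*(t + 4)*(t + 2)*(t - 2)
Cancel the common factors (t + 2), (t - 2).

4*t^2 + 4*t - 48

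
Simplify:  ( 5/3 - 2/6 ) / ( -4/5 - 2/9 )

Numerator: 5/3 - 2/6 = 4/3
Denominator: -4/5 - 2/9 = -46/45
Divide: (4/3) · (-45/46) = -30/23

-30/23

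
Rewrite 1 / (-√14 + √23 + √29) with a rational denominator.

(-19*√14 + 4*√29 + 10*√23 + √9338)/612

Group as (√23 + √29) - √14; multiply by (√23 + √29) + √14, then rationalise the remaining surd.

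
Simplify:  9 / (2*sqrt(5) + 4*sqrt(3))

(-9*sqrt(5) + 18*sqrt(3))/14

Multiply numerator and denominator by -4*sqrt(3) + 2*sqrt(5).
Denominator becomes -28; numerator becomes -36*sqrt(3) + 18*sqrt(5).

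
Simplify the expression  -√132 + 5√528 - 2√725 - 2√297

√132 = 2*√33; 5√528 = 20*√33; 2√725 = 10*√29; 2√297 = 6*√33

-10*√29 + 12*√33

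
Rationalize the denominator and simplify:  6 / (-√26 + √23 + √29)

(-13*√26 + 10*√29 + 16*√23 + √17342)/166

Group as (√23 + √29) - √26; multiply by (√23 + √29) + √26, then rationalise the remaining surd.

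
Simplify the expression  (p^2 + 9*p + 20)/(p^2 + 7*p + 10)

(p + 4)/(p + 2)

Factor: p^2 + 9*p + 20 = (p + 4)*(p + 5);  p^2 + 7*p + 10 = (p + 2)*(p + 5)
Cancel the common factor (p + 5).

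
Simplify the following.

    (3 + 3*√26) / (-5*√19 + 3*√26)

(-15*√494 - 234 - 15*√19 - 9*√26)/241

Multiply numerator and denominator by 3*√26 + 5*√19.
Denominator becomes -241; numerator becomes 9*√26 + 15*√19 + 234 + 15*√494.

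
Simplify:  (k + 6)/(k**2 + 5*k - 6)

1/(k - 1)

Factor: k**2 + 5*k - 6 = (k - 1)*(k + 6)
Cancel the common factor (k + 6).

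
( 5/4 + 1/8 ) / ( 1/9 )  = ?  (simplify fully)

99/8

Numerator: 5/4 + 1/8 = 11/8
Denominator: 1/9 = 1/9
Divide: (11/8) · (9) = 99/8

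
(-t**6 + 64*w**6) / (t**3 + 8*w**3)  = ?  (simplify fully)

-t**6 + 64*w**6 factors as -(t - 2*w)*(t + 2*w)*(t**2 - 2*t*w + 4*w**2)*(t**2 + 2*t*w + 4*w**2).

-t**3 + 8*w**3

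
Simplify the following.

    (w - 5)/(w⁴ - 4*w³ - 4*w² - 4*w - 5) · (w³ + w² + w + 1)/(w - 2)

1/(w - 2)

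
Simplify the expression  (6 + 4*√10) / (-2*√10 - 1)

(-74 - 8*√10)/39

Multiply numerator and denominator by -1 + 2*√10.
Denominator becomes -39; numerator becomes 8*√10 + 74.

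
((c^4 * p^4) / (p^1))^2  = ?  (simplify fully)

Inside the bracket: c^4 * p^3
Raise to the power 2: c^8 * p^6

c^8*p^6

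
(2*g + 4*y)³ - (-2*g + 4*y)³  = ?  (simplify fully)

Only the odd-power cross terms survive.

16*g*(g² + 12*y²)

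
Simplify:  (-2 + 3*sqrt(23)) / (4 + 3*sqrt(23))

Multiply numerator and denominator by -3*sqrt(23) + 4.
Denominator becomes -191; numerator becomes -215 + 18*sqrt(23).

(-18*sqrt(23) + 215)/191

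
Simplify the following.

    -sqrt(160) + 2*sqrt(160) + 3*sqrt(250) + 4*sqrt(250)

39*sqrt(10)

sqrt(160) = 4*sqrt(10); 2*sqrt(160) = 8*sqrt(10); 3*sqrt(250) = 15*sqrt(10); 4*sqrt(250) = 20*sqrt(10)
Combine: (-4 + 8 + 15 + 20)·sqrt(10) = 39*sqrt(10)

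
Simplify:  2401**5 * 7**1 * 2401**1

2401**5 = 7**20; 7**1 = 7**1; 2401**1 = 7**4
Combine exponents: 7**25

7**25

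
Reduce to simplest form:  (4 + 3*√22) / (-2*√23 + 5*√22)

Multiply numerator and denominator by 2*√23 + 5*√22.
Denominator becomes 458; numerator becomes 8*√23 + 20*√22 + 6*√506 + 330.

(4*√23 + 10*√22 + 3*√506 + 165)/229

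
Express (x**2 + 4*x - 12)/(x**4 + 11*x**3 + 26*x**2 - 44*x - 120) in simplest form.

1/(x**2 + 7*x + 10)

Factor: x**2 + 4*x - 12 = (x - 2)*(x + 6);  x**4 + 11*x**3 + 26*x**2 - 44*x - 120 = (x + 2)*(x - 2)*(x + 5)*(x + 6)
Cancel the common factors (x - 2), (x + 6).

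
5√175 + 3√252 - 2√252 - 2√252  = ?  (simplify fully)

19*√7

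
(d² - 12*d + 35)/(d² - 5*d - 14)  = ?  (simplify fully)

(d - 5)/(d + 2)

Factor: d² - 12*d + 35 = (d - 7)·(d - 5);  d² - 5*d - 14 = (d + 2)·(d - 7)
Cancel the common factor (d - 7).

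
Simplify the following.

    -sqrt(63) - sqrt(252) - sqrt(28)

sqrt(63) = 3*sqrt(7); sqrt(252) = 6*sqrt(7); sqrt(28) = 2*sqrt(7)
Combine: (-3 - 6 - 2)·sqrt(7) = -11*sqrt(7)

-11*sqrt(7)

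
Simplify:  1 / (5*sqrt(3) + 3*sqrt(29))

(-5*sqrt(3) + 3*sqrt(29))/186

Multiply numerator and denominator by -5*sqrt(3) + 3*sqrt(29).
Denominator becomes 186; numerator becomes -5*sqrt(3) + 3*sqrt(29).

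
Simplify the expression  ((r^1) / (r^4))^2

r^(-6)

Inside the bracket: (r^-3)
Raise to the power 2: (r^-6)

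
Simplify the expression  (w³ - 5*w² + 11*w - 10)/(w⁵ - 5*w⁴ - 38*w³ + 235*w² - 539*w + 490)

Factor: w³ - 5*w² + 11*w - 10 = (w² - 3*w + 5)·(w - 2);  w⁵ - 5*w⁴ - 38*w³ + 235*w² - 539*w + 490 = (w + 7)·(w² - 3*w + 5)·(w - 7)·(w - 2)
Cancel the common factors (w² - 3*w + 5), (w - 2).

1/(w² - 49)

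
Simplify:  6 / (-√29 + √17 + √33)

(-42*√29 + 26*√33 + 90*√17 + 4*√16269)/601

Group as (√17 + √33) - √29; multiply by (√17 + √33) + √29, then rationalise the remaining surd.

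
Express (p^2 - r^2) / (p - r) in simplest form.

Difference of squares: factor out (p - r).

p + r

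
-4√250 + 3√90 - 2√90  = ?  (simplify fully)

4√250 = 20*√10; 3√90 = 9*√10; 2√90 = 6*√10
Combine: (-20 + 9 - 6)·√10 = -17*√10

-17*√10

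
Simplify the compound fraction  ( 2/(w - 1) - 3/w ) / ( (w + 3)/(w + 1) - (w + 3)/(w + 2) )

Numerator: 2/(w - 1) - 3/w = (-w + 3)/(w² - w)
Denominator: (w + 3)/(w + 1) - (w + 3)/(w + 2) = (w + 3)/(w² + 3*w + 2)
Divide: ((-w + 3)/(w² - w)) · ((w² + 3*w + 2)/(w + 3)) = (-w³ + 7*w + 6)/(w³ + 2*w² - 3*w)

(-w³ + 7*w + 6)/(w³ + 2*w² - 3*w)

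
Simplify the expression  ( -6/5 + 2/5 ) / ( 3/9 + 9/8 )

-96/175

Numerator: -6/5 + 2/5 = -4/5
Denominator: 3/9 + 9/8 = 35/24
Divide: (-4/5) · (24/35) = -96/175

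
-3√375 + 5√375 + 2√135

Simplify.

3√375 = 15*√15; 5√375 = 25*√15; 2√135 = 6*√15
Combine: (-15 + 25 + 6)·√15 = 16*√15

16*√15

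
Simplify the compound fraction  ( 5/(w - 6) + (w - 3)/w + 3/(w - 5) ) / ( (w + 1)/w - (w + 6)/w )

(-w^3 + 6*w^2 - 20*w + 90)/(5*w^2 - 55*w + 150)

Numerator: 5/(w - 6) + (w - 3)/w + 3/(w - 5) = (w^3 - 6*w^2 + 20*w - 90)/(w^3 - 11*w^2 + 30*w)
Denominator: (w + 1)/w - (w + 6)/w = -5/w
Divide: ((w^3 - 6*w^2 + 20*w - 90)/(w^3 - 11*w^2 + 30*w)) · (-w/5) = (-w^3 + 6*w^2 - 20*w + 90)/(5*w^2 - 55*w + 150)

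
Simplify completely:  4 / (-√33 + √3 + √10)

(-10*√33 - 13*√10 - 20*√3 - 3*√110)/35

Group as (√3 + √10) - √33; multiply by (√3 + √10) + √33, then rationalise the remaining surd.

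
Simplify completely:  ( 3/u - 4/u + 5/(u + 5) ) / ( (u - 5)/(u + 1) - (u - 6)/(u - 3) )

(-4*u³ + 13*u² + 2*u - 15)/(3*u³ - 6*u² - 105*u)

Numerator: 3/u - 4/u + 5/(u + 5) = (4*u - 5)/(u² + 5*u)
Denominator: (u - 5)/(u + 1) - (u - 6)/(u - 3) = (-3*u + 21)/(u² - 2*u - 3)
Divide: ((4*u - 5)/(u² + 5*u)) · ((u² - 2*u - 3)/(-3*u + 21)) = (-4*u³ + 13*u² + 2*u - 15)/(3*u³ - 6*u² - 105*u)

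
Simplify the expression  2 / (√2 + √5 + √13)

-√130 - 3*√13 + 5*√5 + 8*√2

Group as (√2 + √13) + √5; multiply by (√2 + √13) - √5, then rationalise the remaining surd.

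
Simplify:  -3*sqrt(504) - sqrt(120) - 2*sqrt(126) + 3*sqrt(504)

3*sqrt(504) = 18*sqrt(14); sqrt(120) = 2*sqrt(30); 2*sqrt(126) = 6*sqrt(14); 3*sqrt(504) = 18*sqrt(14)

-6*sqrt(14) - 2*sqrt(30)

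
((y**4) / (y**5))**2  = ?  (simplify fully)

y**(-2)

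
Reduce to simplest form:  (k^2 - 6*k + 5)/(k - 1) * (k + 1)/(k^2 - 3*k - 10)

(k + 1)/(k + 2)

Factor: k^2 - 6*k + 5 = (k - 5)*(k - 1);  k^2 - 3*k - 10 = (k - 5)*(k + 2)
Cancel the common factors (k - 1), (k - 5).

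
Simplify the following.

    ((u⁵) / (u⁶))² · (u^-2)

u^(-4)

Inside the bracket: (u^-1)
Raise to the power 2: (u^-2)
Multiply by (u^-2): add exponents.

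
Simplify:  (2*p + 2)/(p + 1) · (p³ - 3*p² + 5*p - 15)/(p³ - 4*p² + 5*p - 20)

(2*p - 6)/(p - 4)

Factor: 2*p + 2 = 2·(p + 1);  p³ - 3*p² + 5*p - 15 = (p - 3)·(p² + 5);  p³ - 4*p² + 5*p - 20 = (p - 4)·(p² + 5)
Cancel the common factors (p² + 5), (p + 1).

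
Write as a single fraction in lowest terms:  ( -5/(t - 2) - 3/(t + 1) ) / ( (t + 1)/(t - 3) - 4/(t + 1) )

Numerator: -5/(t - 2) - 3/(t + 1) = (-8*t + 1)/(t² - t - 2)
Denominator: (t + 1)/(t - 3) - 4/(t + 1) = (t² - 2*t + 13)/(t² - 2*t - 3)
Divide: ((-8*t + 1)/(t² - t - 2)) · ((t² - 2*t - 3)/(t² - 2*t + 13)) = (-8*t² + 25*t - 3)/(t³ - 4*t² + 17*t - 26)

(-8*t² + 25*t - 3)/(t³ - 4*t² + 17*t - 26)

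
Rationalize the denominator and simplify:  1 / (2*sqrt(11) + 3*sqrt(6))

(-2*sqrt(11) + 3*sqrt(6))/10

Multiply numerator and denominator by -2*sqrt(11) + 3*sqrt(6).
Denominator becomes 10; numerator becomes -2*sqrt(11) + 3*sqrt(6).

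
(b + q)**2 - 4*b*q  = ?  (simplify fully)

Expand the square and combine the 4*b*q term.

(b - q)**2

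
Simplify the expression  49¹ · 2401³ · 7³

7^17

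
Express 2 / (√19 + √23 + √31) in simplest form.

(-4*√13547 + 22*√31 + 54*√23 + 70*√19)/1627

Group as (√19 + √23) + √31; multiply by (√19 + √23) - √31, then rationalise the remaining surd.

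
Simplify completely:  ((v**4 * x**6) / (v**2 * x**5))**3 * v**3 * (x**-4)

v**9/x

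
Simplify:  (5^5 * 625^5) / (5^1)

5^24

5^5 = 5^5; 625^5 = 5^20; 5^1 = 5^1
Combine exponents: 5^24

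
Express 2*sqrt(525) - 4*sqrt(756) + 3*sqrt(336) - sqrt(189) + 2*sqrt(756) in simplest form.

2*sqrt(525) = 10*sqrt(21); 4*sqrt(756) = 24*sqrt(21); 3*sqrt(336) = 12*sqrt(21); sqrt(189) = 3*sqrt(21); 2*sqrt(756) = 12*sqrt(21)
Combine: (10 - 24 + 12 - 3 + 12)·sqrt(21) = 7*sqrt(21)

7*sqrt(21)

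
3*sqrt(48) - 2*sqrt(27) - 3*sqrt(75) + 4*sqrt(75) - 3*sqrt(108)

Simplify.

-7*sqrt(3)

3*sqrt(48) = 12*sqrt(3); 2*sqrt(27) = 6*sqrt(3); 3*sqrt(75) = 15*sqrt(3); 4*sqrt(75) = 20*sqrt(3); 3*sqrt(108) = 18*sqrt(3)
Combine: (12 - 6 - 15 + 20 - 18)·sqrt(3) = -7*sqrt(3)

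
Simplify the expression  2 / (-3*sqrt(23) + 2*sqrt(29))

(-6*sqrt(23) - 4*sqrt(29))/91

Multiply numerator and denominator by 2*sqrt(29) + 3*sqrt(23).
Denominator becomes -91; numerator becomes 4*sqrt(29) + 6*sqrt(23).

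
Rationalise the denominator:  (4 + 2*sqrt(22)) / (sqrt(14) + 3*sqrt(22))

Multiply numerator and denominator by -sqrt(14) + 3*sqrt(22).
Denominator becomes 184; numerator becomes -4*sqrt(77) - 4*sqrt(14) + 12*sqrt(22) + 132.

(-sqrt(77) - sqrt(14) + 3*sqrt(22) + 33)/46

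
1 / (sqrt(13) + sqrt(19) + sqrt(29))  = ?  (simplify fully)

(-2*sqrt(7163) + 3*sqrt(29) + 23*sqrt(19) + 35*sqrt(13))/979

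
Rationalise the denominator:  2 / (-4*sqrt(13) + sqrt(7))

(-8*sqrt(13) - 2*sqrt(7))/201

Multiply numerator and denominator by sqrt(7) + 4*sqrt(13).
Denominator becomes -201; numerator becomes 2*sqrt(7) + 8*sqrt(13).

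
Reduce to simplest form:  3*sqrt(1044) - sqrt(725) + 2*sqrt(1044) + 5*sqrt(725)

50*sqrt(29)

3*sqrt(1044) = 18*sqrt(29); sqrt(725) = 5*sqrt(29); 2*sqrt(1044) = 12*sqrt(29); 5*sqrt(725) = 25*sqrt(29)
Combine: (18 - 5 + 12 + 25)·sqrt(29) = 50*sqrt(29)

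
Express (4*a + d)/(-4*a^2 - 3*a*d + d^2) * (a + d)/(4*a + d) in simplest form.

Factor: -4*a^2 - 3*a*d + d^2 = (-4*a + d)*(a + d)
Cancel the common factors (4*a + d), (a + d).

-1/(4*a - d)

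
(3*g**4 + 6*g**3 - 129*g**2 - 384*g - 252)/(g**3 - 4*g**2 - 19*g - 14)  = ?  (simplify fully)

3*g + 18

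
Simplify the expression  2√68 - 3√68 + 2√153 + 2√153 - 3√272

2√68 = 4*√17; 3√68 = 6*√17; 2√153 = 6*√17; 2√153 = 6*√17; 3√272 = 12*√17
Combine: (4 - 6 + 6 + 6 - 12)·√17 = -2*√17

-2*√17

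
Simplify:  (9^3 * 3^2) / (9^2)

3^4

9^3 = 3^6; 3^2 = 3^2; 9^2 = 3^4
Combine exponents: 3^4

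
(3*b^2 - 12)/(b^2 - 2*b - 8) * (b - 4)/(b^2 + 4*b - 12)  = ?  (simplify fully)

3/(b + 6)

Factor: 3*b^2 - 12 = 3*(b - 2)*(b + 2);  b^2 - 2*b - 8 = (b + 2)*(b - 4);  b^2 + 4*b - 12 = (b + 6)*(b - 2)
Cancel the common factors (b - 2), (b - 4), (b + 2).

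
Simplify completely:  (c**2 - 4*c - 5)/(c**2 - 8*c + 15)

Factor: c**2 - 4*c - 5 = (c - 5)*(c + 1);  c**2 - 8*c + 15 = (c - 3)*(c - 5)
Cancel the common factor (c - 5).

(c + 1)/(c - 3)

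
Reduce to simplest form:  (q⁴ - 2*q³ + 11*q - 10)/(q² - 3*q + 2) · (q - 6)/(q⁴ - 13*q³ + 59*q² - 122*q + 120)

(q + 2)/(q² - 6*q + 8)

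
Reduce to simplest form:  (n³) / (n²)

Quotient: n¹

n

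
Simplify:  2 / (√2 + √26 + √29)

(-8*√377 - 2*√29 + 10*√26 + 106*√2)/207

Group as (√2 + √29) + √26; multiply by (√2 + √29) - √26, then rationalise the remaining surd.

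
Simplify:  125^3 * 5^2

125^3 = 5^9; 5^2 = 5^2
Combine exponents: 5^11

5^11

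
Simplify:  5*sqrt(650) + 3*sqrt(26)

5*sqrt(650) = 25*sqrt(26); 3*sqrt(26) = 3*sqrt(26)
Combine: (25 + 3)·sqrt(26) = 28*sqrt(26)

28*sqrt(26)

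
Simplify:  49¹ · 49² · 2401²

7^14

49¹ = 7^2; 49² = 7^4; 2401² = 7^8
Combine exponents: 7^14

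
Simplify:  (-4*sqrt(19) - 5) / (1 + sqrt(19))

Multiply numerator and denominator by -sqrt(19) + 1.
Denominator becomes -18; numerator becomes sqrt(19) + 71.

(-71 - sqrt(19))/18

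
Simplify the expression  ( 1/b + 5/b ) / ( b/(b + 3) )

Numerator: 1/b + 5/b = 6/b
Denominator: b/(b + 3) = b/(b + 3)
Divide: (6/b) · ((b + 3)/b) = (6*b + 18)/b²

(6*b + 18)/b²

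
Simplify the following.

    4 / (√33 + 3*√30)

(-4*√33 + 12*√30)/237

Multiply numerator and denominator by -3*√30 + √33.
Denominator becomes -237; numerator becomes -12*√30 + 4*√33.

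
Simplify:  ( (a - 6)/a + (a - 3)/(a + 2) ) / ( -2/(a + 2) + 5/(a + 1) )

Numerator: (a - 6)/a + (a - 3)/(a + 2) = (2*a^2 - 7*a - 12)/(a^2 + 2*a)
Denominator: -2/(a + 2) + 5/(a + 1) = (3*a + 8)/(a^2 + 3*a + 2)
Divide: ((2*a^2 - 7*a - 12)/(a^2 + 2*a)) · ((a^2 + 3*a + 2)/(3*a + 8)) = (2*a^3 - 5*a^2 - 19*a - 12)/(3*a^2 + 8*a)

(2*a^3 - 5*a^2 - 19*a - 12)/(3*a^2 + 8*a)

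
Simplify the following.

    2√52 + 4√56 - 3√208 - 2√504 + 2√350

2√52 = 4*√13; 4√56 = 8*√14; 3√208 = 12*√13; 2√504 = 12*√14; 2√350 = 10*√14

-8*√13 + 6*√14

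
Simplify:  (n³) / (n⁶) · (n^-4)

Quotient: (n^-3)
Multiply by (n^-4): add exponents.

n^(-7)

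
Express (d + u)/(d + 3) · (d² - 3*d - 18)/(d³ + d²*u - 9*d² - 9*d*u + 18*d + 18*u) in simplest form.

1/(d - 3)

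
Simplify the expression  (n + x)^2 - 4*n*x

Expand the square and combine the 4*n*x term.

(n - x)^2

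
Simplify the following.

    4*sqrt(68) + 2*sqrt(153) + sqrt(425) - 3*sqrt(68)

13*sqrt(17)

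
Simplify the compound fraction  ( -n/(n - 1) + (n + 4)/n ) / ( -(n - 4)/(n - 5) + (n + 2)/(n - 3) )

(3*n^3 - 28*n^2 + 77*n - 60)/(4*n^3 - 26*n^2 + 22*n)

Numerator: -n/(n - 1) + (n + 4)/n = (3*n - 4)/(n^2 - n)
Denominator: -(n - 4)/(n - 5) + (n + 2)/(n - 3) = (4*n - 22)/(n^2 - 8*n + 15)
Divide: ((3*n - 4)/(n^2 - n)) · ((n^2 - 8*n + 15)/(4*n - 22)) = (3*n^3 - 28*n^2 + 77*n - 60)/(4*n^3 - 26*n^2 + 22*n)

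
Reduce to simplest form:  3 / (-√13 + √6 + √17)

(-15*√13 + 3*√17 + 36*√6 + 3*√1326)/154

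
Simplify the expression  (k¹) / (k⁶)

Quotient: (k^-5)

k^(-5)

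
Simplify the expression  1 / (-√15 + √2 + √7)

Group as (√2 + √7) - √15; multiply by (√2 + √7) + √15, then rationalise the remaining surd.

(3*√15 + 5*√7 + 10*√2 + √210)/10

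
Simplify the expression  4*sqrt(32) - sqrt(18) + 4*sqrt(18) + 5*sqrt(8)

4*sqrt(32) = 16*sqrt(2); sqrt(18) = 3*sqrt(2); 4*sqrt(18) = 12*sqrt(2); 5*sqrt(8) = 10*sqrt(2)
Combine: (16 - 3 + 12 + 10)·sqrt(2) = 35*sqrt(2)

35*sqrt(2)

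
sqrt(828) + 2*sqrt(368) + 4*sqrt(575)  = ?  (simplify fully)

34*sqrt(23)

sqrt(828) = 6*sqrt(23); 2*sqrt(368) = 8*sqrt(23); 4*sqrt(575) = 20*sqrt(23)
Combine: (6 + 8 + 20)·sqrt(23) = 34*sqrt(23)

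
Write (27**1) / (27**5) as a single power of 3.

27**1 = 3**3; 27**5 = 3**15
Combine exponents: 3**(-12)

3**(-12)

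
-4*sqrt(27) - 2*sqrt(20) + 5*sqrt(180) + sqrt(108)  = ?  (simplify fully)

-6*sqrt(3) + 26*sqrt(5)

4*sqrt(27) = 12*sqrt(3); 2*sqrt(20) = 4*sqrt(5); 5*sqrt(180) = 30*sqrt(5); sqrt(108) = 6*sqrt(3)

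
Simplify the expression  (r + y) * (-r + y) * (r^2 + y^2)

(y+r)(y-r) = -r^2 + y^2; continue pairing.

-r^4 + y^4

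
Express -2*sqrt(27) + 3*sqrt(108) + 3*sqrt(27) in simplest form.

21*sqrt(3)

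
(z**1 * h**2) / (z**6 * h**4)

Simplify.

1/(h**2*z**5)

Quotient: (z**-5) * (h**-2)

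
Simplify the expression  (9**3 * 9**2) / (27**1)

3**7

9**3 = 3**6; 9**2 = 3**4; 27**1 = 3**3
Combine exponents: 3**7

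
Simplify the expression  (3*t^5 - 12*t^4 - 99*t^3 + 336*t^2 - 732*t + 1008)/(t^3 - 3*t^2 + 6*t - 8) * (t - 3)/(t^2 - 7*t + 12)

(3*t^2 - 3*t - 126)/(t - 4)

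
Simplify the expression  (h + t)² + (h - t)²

Binomially expand both and collect terms in h, t.

2*h² + 2*t²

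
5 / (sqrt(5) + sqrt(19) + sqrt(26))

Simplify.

(-5*sqrt(2470) - 5*sqrt(26) + 30*sqrt(19) + 100*sqrt(5))/188

Group as (sqrt(19) + sqrt(26)) + sqrt(5); multiply by (sqrt(19) + sqrt(26)) - sqrt(5), then rationalise the remaining surd.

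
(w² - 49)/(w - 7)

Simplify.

w + 7

Factor: w² - 49 = (w - 7)·(w + 7)
Cancel the common factor (w - 7).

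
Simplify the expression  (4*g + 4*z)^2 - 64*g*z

16*(g - z)^2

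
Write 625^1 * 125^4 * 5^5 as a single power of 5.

5^21

625^1 = 5^4; 125^4 = 5^12; 5^5 = 5^5
Combine exponents: 5^21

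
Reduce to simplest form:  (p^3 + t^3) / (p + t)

p^2 - p*t + t^2

Apply the sum-of-cubes factorisation and cancel (p + t).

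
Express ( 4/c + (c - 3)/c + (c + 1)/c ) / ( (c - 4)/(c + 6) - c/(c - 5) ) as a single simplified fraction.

Numerator: 4/c + (c - 3)/c + (c + 1)/c = (2*c + 2)/c
Denominator: (c - 4)/(c + 6) - c/(c - 5) = (-15*c + 20)/(c² + c - 30)
Divide: ((2*c + 2)/c) · ((c² + c - 30)/(-15*c + 20)) = (-2*c³ - 4*c² + 58*c + 60)/(15*c² - 20*c)

(-2*c³ - 4*c² + 58*c + 60)/(15*c² - 20*c)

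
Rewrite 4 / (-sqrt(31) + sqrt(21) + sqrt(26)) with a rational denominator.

(-8*sqrt(31) + 13*sqrt(26) + 18*sqrt(21) + sqrt(16926))/241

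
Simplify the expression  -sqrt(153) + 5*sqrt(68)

7*sqrt(17)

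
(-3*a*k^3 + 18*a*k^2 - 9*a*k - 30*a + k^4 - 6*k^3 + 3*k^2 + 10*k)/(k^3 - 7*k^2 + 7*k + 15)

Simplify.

(-3*a*k + 6*a + k^2 - 2*k)/(k - 3)

Factor: -3*a*k^3 + 18*a*k^2 - 9*a*k - 30*a + k^4 - 6*k^3 + 3*k^2 + 10*k = (k - 2)*(k - 5)*(-3*a + k)*(k + 1);  k^3 - 7*k^2 + 7*k + 15 = (k - 3)*(k - 5)*(k + 1)
Cancel the common factors (k - 5), (k + 1).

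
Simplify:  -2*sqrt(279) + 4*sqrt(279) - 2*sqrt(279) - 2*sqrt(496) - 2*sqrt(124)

-12*sqrt(31)

2*sqrt(279) = 6*sqrt(31); 4*sqrt(279) = 12*sqrt(31); 2*sqrt(279) = 6*sqrt(31); 2*sqrt(496) = 8*sqrt(31); 2*sqrt(124) = 4*sqrt(31)
Combine: (-6 + 12 - 6 - 8 - 4)·sqrt(31) = -12*sqrt(31)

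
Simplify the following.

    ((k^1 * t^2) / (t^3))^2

Inside the bracket: k^1 * (t^-1)
Raise to the power 2: k^2 * (t^-2)

k^2/t^2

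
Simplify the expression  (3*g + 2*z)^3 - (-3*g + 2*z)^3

Only the odd-power cross terms survive.

54*g^3 + 72*g*z^2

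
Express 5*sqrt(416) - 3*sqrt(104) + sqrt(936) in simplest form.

20*sqrt(26)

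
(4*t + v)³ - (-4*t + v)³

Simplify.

128*t³ + 24*t*v²

Write as f(v,(4*t)) - f(v,-(4*t)) and expand.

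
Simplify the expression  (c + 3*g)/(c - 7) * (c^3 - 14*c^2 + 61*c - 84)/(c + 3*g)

c^2 - 7*c + 12

Factor: c^3 - 14*c^2 + 61*c - 84 = (c - 3)*(c - 7)*(c - 4)
Cancel the common factors (c - 7), (c + 3*g).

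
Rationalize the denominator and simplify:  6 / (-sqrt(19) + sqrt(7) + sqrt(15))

(-6*sqrt(19) + 22*sqrt(15) + 54*sqrt(7) + 4*sqrt(1995))/137

Group as (sqrt(7) + sqrt(15)) - sqrt(19); multiply by (sqrt(7) + sqrt(15)) + sqrt(19), then rationalise the remaining surd.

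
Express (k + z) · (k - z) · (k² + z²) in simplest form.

(k+z)(k-z) = k² - z²; continue pairing.

k⁴ - z⁴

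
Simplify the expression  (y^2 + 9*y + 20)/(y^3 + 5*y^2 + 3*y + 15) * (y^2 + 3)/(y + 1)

Factor: y^2 + 9*y + 20 = (y + 4)*(y + 5);  y^3 + 5*y^2 + 3*y + 15 = (y^2 + 3)*(y + 5)
Cancel the common factors (y^2 + 3), (y + 5).

(y + 4)/(y + 1)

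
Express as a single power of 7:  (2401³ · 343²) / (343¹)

7^15

2401³ = 7^12; 343² = 7^6; 343¹ = 7^3
Combine exponents: 7^15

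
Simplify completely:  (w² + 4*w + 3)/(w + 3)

Factor: w² + 4*w + 3 = (w + 3)·(w + 1)
Cancel the common factor (w + 3).

w + 1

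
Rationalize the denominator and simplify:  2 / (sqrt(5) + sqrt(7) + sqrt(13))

Group as (sqrt(5) + sqrt(7)) + sqrt(13); multiply by (sqrt(5) + sqrt(7)) - sqrt(13), then rationalise the remaining surd.

(-4*sqrt(455) - 2*sqrt(13) + 22*sqrt(7) + 30*sqrt(5))/139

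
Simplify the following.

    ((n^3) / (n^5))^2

n^(-4)

Inside the bracket: (n^-2)
Raise to the power 2: (n^-4)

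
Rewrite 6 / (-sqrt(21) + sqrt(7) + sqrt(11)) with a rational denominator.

(18*sqrt(21) + 102*sqrt(11) + 150*sqrt(7) + 84*sqrt(33))/299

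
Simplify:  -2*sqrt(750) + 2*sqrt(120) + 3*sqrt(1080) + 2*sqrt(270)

2*sqrt(750) = 10*sqrt(30); 2*sqrt(120) = 4*sqrt(30); 3*sqrt(1080) = 18*sqrt(30); 2*sqrt(270) = 6*sqrt(30)
Combine: (-10 + 4 + 18 + 6)·sqrt(30) = 18*sqrt(30)

18*sqrt(30)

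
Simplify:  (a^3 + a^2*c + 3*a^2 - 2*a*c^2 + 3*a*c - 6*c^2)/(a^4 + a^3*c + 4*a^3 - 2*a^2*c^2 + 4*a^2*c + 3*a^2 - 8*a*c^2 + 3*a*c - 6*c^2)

Factor: a^3 + a^2*c + 3*a^2 - 2*a*c^2 + 3*a*c - 6*c^2 = (a - c)*(a + 2*c)*(a + 3);  a^4 + a^3*c + 4*a^3 - 2*a^2*c^2 + 4*a^2*c + 3*a^2 - 8*a*c^2 + 3*a*c - 6*c^2 = (a + 1)*(a + 3)*(a + 2*c)*(a - c)
Cancel the common factors (a + 2*c), (a + 3), (a - c).

1/(a + 1)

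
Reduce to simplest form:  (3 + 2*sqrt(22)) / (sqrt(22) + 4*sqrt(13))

(-44 - 3*sqrt(22) + 12*sqrt(13) + 8*sqrt(286))/186

Multiply numerator and denominator by -4*sqrt(13) + sqrt(22).
Denominator becomes -186; numerator becomes -8*sqrt(286) - 12*sqrt(13) + 3*sqrt(22) + 44.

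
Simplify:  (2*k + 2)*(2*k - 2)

4*k**2 - 4

Product of conjugates: (P+Q)(P-Q) = P**2 - Q**2.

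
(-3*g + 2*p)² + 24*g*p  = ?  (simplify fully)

Expand the square and combine the 24*g*p term.

(3*g + 2*p)²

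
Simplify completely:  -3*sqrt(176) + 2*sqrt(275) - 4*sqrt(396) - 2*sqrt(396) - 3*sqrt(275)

-53*sqrt(11)

3*sqrt(176) = 12*sqrt(11); 2*sqrt(275) = 10*sqrt(11); 4*sqrt(396) = 24*sqrt(11); 2*sqrt(396) = 12*sqrt(11); 3*sqrt(275) = 15*sqrt(11)
Combine: (-12 + 10 - 24 - 12 - 15)·sqrt(11) = -53*sqrt(11)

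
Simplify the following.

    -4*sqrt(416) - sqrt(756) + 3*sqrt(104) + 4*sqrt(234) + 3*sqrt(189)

2*sqrt(26) + 3*sqrt(21)

4*sqrt(416) = 16*sqrt(26); sqrt(756) = 6*sqrt(21); 3*sqrt(104) = 6*sqrt(26); 4*sqrt(234) = 12*sqrt(26); 3*sqrt(189) = 9*sqrt(21)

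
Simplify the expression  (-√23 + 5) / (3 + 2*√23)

(-61 + 13*√23)/83

Multiply numerator and denominator by -2*√23 + 3.
Denominator becomes -83; numerator becomes -13*√23 + 61.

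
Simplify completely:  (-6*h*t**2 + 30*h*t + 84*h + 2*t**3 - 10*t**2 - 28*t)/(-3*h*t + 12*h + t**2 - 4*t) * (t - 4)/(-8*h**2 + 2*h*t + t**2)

Factor: -6*h*t**2 + 30*h*t + 84*h + 2*t**3 - 10*t**2 - 28*t = 2*(t + 2)*(t - 7)*(-3*h + t);  -3*h*t + 12*h + t**2 - 4*t = (t - 4)*(-3*h + t);  -8*h**2 + 2*h*t + t**2 = (-2*h + t)*(4*h + t)
Cancel the common factors (-3*h + t), (t - 4).

(2*t**2 - 10*t - 28)/(-8*h**2 + 2*h*t + t**2)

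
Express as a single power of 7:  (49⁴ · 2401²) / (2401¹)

7^12

49⁴ = 7^8; 2401² = 7^8; 2401¹ = 7^4
Combine exponents: 7^12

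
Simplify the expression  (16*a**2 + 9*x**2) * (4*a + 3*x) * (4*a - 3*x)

((4*a)+(3*x))((4*a)-(3*x)) = 16*a**2 - 9*x**2; continue pairing.

256*a**4 - 81*x**4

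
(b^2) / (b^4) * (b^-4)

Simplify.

Quotient: (b^-2)
Multiply by (b^-4): add exponents.

b^(-6)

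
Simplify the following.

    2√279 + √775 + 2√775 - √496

2√279 = 6*√31; √775 = 5*√31; 2√775 = 10*√31; √496 = 4*√31
Combine: (6 + 5 + 10 - 4)·√31 = 17*√31

17*√31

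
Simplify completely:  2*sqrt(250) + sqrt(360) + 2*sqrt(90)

22*sqrt(10)

2*sqrt(250) = 10*sqrt(10); sqrt(360) = 6*sqrt(10); 2*sqrt(90) = 6*sqrt(10)
Combine: (10 + 6 + 6)·sqrt(10) = 22*sqrt(10)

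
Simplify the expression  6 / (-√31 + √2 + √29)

Group as (√2 + √29) - √31; multiply by (√2 + √29) + √31, then rationalise the remaining surd.

(6*√29 + 87*√2 + 3*√1798)/58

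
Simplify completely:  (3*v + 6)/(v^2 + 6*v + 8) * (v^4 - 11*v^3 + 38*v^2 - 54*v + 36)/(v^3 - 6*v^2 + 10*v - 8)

(3*v^2 - 27*v + 54)/(v^2 - 16)

Factor: 3*v + 6 = 3*(v + 2);  v^2 + 6*v + 8 = (v + 4)*(v + 2);  v^4 - 11*v^3 + 38*v^2 - 54*v + 36 = (v - 6)*(v^2 - 2*v + 2)*(v - 3);  v^3 - 6*v^2 + 10*v - 8 = (v^2 - 2*v + 2)*(v - 4)
Cancel the common factors (v^2 - 2*v + 2), (v + 2).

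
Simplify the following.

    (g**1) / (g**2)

1/g

Quotient: (g**-1)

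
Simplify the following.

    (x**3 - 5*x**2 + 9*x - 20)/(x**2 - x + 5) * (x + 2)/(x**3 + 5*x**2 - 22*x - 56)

Factor: x**3 - 5*x**2 + 9*x - 20 = (x - 4)*(x**2 - x + 5);  x**3 + 5*x**2 - 22*x - 56 = (x - 4)*(x + 7)*(x + 2)
Cancel the common factors (x**2 - x + 5), (x + 2), (x - 4).

1/(x + 7)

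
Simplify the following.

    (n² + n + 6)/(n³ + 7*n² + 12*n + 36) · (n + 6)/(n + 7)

Factor: n³ + 7*n² + 12*n + 36 = (n² + n + 6)·(n + 6)
Cancel the common factors (n² + n + 6), (n + 6).

1/(n + 7)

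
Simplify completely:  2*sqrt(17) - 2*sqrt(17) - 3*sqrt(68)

-6*sqrt(17)

2*sqrt(17) = 2*sqrt(17); 2*sqrt(17) = 2*sqrt(17); 3*sqrt(68) = 6*sqrt(17)
Combine: (2 - 2 - 6)·sqrt(17) = -6*sqrt(17)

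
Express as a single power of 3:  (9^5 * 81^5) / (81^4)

3^14

9^5 = 3^10; 81^5 = 3^20; 81^4 = 3^16
Combine exponents: 3^14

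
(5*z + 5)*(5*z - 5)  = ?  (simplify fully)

25*z**2 - 25

Product of conjugates: (P+Q)(P-Q) = P**2 - Q**2.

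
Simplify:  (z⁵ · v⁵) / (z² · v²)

v³*z³

Quotient: z³ · v³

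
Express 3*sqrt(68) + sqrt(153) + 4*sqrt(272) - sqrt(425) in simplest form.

3*sqrt(68) = 6*sqrt(17); sqrt(153) = 3*sqrt(17); 4*sqrt(272) = 16*sqrt(17); sqrt(425) = 5*sqrt(17)
Combine: (6 + 3 + 16 - 5)·sqrt(17) = 20*sqrt(17)

20*sqrt(17)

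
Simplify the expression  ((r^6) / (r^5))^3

Inside the bracket: r^1
Raise to the power 3: r^3

r^3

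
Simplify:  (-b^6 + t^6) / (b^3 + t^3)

-b^3 + t^3

Difference of sixth powers: factor out (b^3 + t^3).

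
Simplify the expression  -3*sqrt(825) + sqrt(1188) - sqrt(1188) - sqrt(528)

3*sqrt(825) = 15*sqrt(33); sqrt(1188) = 6*sqrt(33); sqrt(1188) = 6*sqrt(33); sqrt(528) = 4*sqrt(33)
Combine: (-15 + 6 - 6 - 4)·sqrt(33) = -19*sqrt(33)

-19*sqrt(33)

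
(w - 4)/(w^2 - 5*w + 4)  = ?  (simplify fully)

1/(w - 1)

Factor: w^2 - 5*w + 4 = (w - 4)*(w - 1)
Cancel the common factor (w - 4).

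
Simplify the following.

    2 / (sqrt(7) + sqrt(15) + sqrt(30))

Group as (sqrt(7) + sqrt(15)) + sqrt(30); multiply by (sqrt(7) + sqrt(15)) - sqrt(30), then rationalise the remaining surd.

(-15*sqrt(14) - 4*sqrt(30) + 11*sqrt(15) + 19*sqrt(7))/89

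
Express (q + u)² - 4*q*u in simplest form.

Expanding gives q² - 2*q*u + u², a perfect square.

(q - u)²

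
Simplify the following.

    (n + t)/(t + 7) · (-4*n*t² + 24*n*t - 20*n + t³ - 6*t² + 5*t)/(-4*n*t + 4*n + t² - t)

(n*t - 5*n + t² - 5*t)/(t + 7)

Factor: -4*n*t² + 24*n*t - 20*n + t³ - 6*t² + 5*t = (t - 5)·(t - 1)·(-4*n + t);  -4*n*t + 4*n + t² - t = (-4*n + t)·(t - 1)
Cancel the common factors (t - 1), (-4*n + t).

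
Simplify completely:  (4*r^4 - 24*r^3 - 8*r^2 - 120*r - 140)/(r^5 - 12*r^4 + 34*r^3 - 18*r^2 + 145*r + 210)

Factor: 4*r^4 - 24*r^3 - 8*r^2 - 120*r - 140 = 4*(r - 7)*(r + 1)*(r^2 + 5);  r^5 - 12*r^4 + 34*r^3 - 18*r^2 + 145*r + 210 = (r + 1)*(r - 6)*(r^2 + 5)*(r - 7)
Cancel the common factors (r^2 + 5), (r + 1), (r - 7).

4/(r - 6)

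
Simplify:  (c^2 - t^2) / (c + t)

c - t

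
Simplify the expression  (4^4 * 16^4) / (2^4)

2^20

4^4 = 2^8; 16^4 = 2^16; 2^4 = 2^4
Combine exponents: 2^20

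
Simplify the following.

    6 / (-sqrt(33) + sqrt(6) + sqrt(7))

(-30*sqrt(33) - 48*sqrt(7) - 51*sqrt(6) - 9*sqrt(154))/58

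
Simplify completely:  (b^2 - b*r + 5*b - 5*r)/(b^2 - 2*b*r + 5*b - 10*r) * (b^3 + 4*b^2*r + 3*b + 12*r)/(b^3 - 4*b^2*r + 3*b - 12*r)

(b^2 + 3*b*r - 4*r^2)/(b^2 - 6*b*r + 8*r^2)

Factor: b^2 - b*r + 5*b - 5*r = (b + 5)*(b - r);  b^2 - 2*b*r + 5*b - 10*r = (b + 5)*(b - 2*r);  b^3 + 4*b^2*r + 3*b + 12*r = (b^2 + 3)*(b + 4*r);  b^3 - 4*b^2*r + 3*b - 12*r = (b^2 + 3)*(b - 4*r)
Cancel the common factors (b^2 + 3), (b + 5).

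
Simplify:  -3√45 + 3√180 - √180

3√45 = 9*√5; 3√180 = 18*√5; √180 = 6*√5
Combine: (-9 + 18 - 6)·√5 = 3*√5

3*√5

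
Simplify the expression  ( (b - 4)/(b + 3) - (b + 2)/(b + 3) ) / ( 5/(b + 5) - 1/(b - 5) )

Numerator: (b - 4)/(b + 3) - (b + 2)/(b + 3) = -6/(b + 3)
Denominator: 5/(b + 5) - 1/(b - 5) = (4*b - 30)/(b² - 25)
Divide: (-6/(b + 3)) · ((b² - 25)/(4*b - 30)) = (-3*b² + 75)/(2*b² - 9*b - 45)

(-3*b² + 75)/(2*b² - 9*b - 45)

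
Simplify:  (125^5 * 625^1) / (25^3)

125^5 = 5^15; 625^1 = 5^4; 25^3 = 5^6
Combine exponents: 5^13

5^13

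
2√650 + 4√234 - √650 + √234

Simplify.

20*√26

2√650 = 10*√26; 4√234 = 12*√26; √650 = 5*√26; √234 = 3*√26
Combine: (10 + 12 - 5 + 3)·√26 = 20*√26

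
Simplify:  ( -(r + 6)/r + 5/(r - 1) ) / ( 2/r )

(-r^2 + 6)/(2*r - 2)

Numerator: -(r + 6)/r + 5/(r - 1) = (-r^2 + 6)/(r^2 - r)
Denominator: 2/r = 2/r
Divide: ((-r^2 + 6)/(r^2 - r)) · (r/2) = (-r^2 + 6)/(2*r - 2)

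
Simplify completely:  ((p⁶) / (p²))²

p⁸

Inside the bracket: p⁴
Raise to the power 2: p⁸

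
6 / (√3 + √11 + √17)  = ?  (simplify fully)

Group as (√11 + √17) + √3; multiply by (√11 + √17) - √3, then rationalise the remaining surd.

(-4*√561 - 6*√17 + 18*√11 + 50*√3)/41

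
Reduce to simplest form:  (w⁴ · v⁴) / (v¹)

v³*w⁴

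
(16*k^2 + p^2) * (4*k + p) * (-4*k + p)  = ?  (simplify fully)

(p+(4*k))(p-(4*k)) = -16*k^2 + p^2; continue pairing.

-256*k^4 + p^4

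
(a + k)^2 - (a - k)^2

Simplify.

4*a*k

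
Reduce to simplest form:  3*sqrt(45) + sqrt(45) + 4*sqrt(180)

3*sqrt(45) = 9*sqrt(5); sqrt(45) = 3*sqrt(5); 4*sqrt(180) = 24*sqrt(5)
Combine: (9 + 3 + 24)·sqrt(5) = 36*sqrt(5)

36*sqrt(5)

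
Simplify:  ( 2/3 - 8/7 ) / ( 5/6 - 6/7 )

20

Numerator: 2/3 - 8/7 = -10/21
Denominator: 5/6 - 6/7 = -1/42
Divide: (-10/21) · (-42) = 20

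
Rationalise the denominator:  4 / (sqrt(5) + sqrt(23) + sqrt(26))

(-sqrt(2990) + sqrt(26) + 4*sqrt(23) + 22*sqrt(5))/57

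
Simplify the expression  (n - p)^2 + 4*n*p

(n + p)^2

After expansion: n^2 + 2*n*p + p^2 — a perfect-square trinomial.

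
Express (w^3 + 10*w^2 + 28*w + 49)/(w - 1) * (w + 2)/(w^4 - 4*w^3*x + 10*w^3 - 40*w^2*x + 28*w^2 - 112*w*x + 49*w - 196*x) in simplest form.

(-w - 2)/(-w^2 + 4*w*x + w - 4*x)

Factor: w^3 + 10*w^2 + 28*w + 49 = (w + 7)*(w^2 + 3*w + 7);  w^4 - 4*w^3*x + 10*w^3 - 40*w^2*x + 28*w^2 - 112*w*x + 49*w - 196*x = (w - 4*x)*(w + 7)*(w^2 + 3*w + 7)
Cancel the common factors (w^2 + 3*w + 7), (w + 7).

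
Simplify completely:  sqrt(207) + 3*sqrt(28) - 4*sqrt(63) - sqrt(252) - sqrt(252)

sqrt(207) = 3*sqrt(23); 3*sqrt(28) = 6*sqrt(7); 4*sqrt(63) = 12*sqrt(7); sqrt(252) = 6*sqrt(7); sqrt(252) = 6*sqrt(7)

-18*sqrt(7) + 3*sqrt(23)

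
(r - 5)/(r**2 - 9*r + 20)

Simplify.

Factor: r**2 - 9*r + 20 = (r - 4)*(r - 5)
Cancel the common factor (r - 5).

1/(r - 4)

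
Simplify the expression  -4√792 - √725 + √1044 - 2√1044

-24*√22 - 11*√29

4√792 = 24*√22; √725 = 5*√29; √1044 = 6*√29; 2√1044 = 12*√29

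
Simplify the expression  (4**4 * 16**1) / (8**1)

4**4 = 2**8; 16**1 = 2**4; 8**1 = 2**3
Combine exponents: 2**9

2**9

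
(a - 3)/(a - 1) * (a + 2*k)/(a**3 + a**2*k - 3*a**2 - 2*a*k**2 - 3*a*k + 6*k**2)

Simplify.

Factor: a**3 + a**2*k - 3*a**2 - 2*a*k**2 - 3*a*k + 6*k**2 = (a + 2*k)*(a - k)*(a - 3)
Cancel the common factors (a + 2*k), (a - 3).

1/(a**2 - a*k - a + k)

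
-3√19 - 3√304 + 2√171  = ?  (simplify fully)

3√19 = 3*√19; 3√304 = 12*√19; 2√171 = 6*√19
Combine: (-3 - 12 + 6)·√19 = -9*√19

-9*√19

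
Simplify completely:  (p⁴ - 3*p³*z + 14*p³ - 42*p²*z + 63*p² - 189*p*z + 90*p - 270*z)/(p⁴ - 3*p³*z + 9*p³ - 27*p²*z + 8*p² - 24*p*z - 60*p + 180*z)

Factor: p⁴ - 3*p³*z + 14*p³ - 42*p²*z + 63*p² - 189*p*z + 90*p - 270*z = (p + 3)·(p - 3*z)·(p + 5)·(p + 6);  p⁴ - 3*p³*z + 9*p³ - 27*p²*z + 8*p² - 24*p*z - 60*p + 180*z = (p + 5)·(p + 6)·(p - 2)·(p - 3*z)
Cancel the common factors (p + 6), (p + 5), (p - 3*z).

(p + 3)/(p - 2)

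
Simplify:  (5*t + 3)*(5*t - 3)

25*t^2 - 9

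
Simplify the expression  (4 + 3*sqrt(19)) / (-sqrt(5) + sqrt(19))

(4*sqrt(5) + 4*sqrt(19) + 3*sqrt(95) + 57)/14

Multiply numerator and denominator by sqrt(5) + sqrt(19).
Denominator becomes 14; numerator becomes 4*sqrt(5) + 4*sqrt(19) + 3*sqrt(95) + 57.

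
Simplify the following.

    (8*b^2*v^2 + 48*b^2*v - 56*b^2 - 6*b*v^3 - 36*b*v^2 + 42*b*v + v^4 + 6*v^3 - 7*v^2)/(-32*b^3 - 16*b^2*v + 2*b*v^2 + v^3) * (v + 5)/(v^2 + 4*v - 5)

Factor: 8*b^2*v^2 + 48*b^2*v - 56*b^2 - 6*b*v^3 - 36*b*v^2 + 42*b*v + v^4 + 6*v^3 - 7*v^2 = (-2*b + v)*(v + 7)*(-4*b + v)*(v - 1);  -32*b^3 - 16*b^2*v + 2*b*v^2 + v^3 = (4*b + v)*(-4*b + v)*(2*b + v);  v^2 + 4*v - 5 = (v - 1)*(v + 5)
Cancel the common factors (v + 5), (-4*b + v), (v - 1).

(-2*b*v - 14*b + v^2 + 7*v)/(8*b^2 + 6*b*v + v^2)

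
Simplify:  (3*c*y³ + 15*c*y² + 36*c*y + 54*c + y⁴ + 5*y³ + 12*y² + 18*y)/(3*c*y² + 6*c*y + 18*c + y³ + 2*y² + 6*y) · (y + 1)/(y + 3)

Factor: 3*c*y³ + 15*c*y² + 36*c*y + 54*c + y⁴ + 5*y³ + 12*y² + 18*y = (y + 3)·(3*c + y)·(y² + 2*y + 6);  3*c*y² + 6*c*y + 18*c + y³ + 2*y² + 6*y = (y² + 2*y + 6)·(3*c + y)
Cancel the common factors (y² + 2*y + 6), (3*c + y), (y + 3).

y + 1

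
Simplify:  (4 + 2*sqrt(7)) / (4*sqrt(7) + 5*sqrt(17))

(-56 - 16*sqrt(7) + 20*sqrt(17) + 10*sqrt(119))/313

Multiply numerator and denominator by -5*sqrt(17) + 4*sqrt(7).
Denominator becomes -313; numerator becomes -10*sqrt(119) - 20*sqrt(17) + 16*sqrt(7) + 56.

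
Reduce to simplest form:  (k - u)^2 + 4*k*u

Expand the square and combine the 4*k*u term.

(k + u)^2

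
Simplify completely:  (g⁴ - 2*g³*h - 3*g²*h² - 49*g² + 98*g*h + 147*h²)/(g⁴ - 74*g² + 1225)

(g² - 2*g*h - 3*h²)/(g² - 25)

Factor: g⁴ - 2*g³*h - 3*g²*h² - 49*g² + 98*g*h + 147*h² = (g + h)·(g + 7)·(g - 3*h)·(g - 7);  g⁴ - 74*g² + 1225 = (g - 5)·(g - 7)·(g + 5)·(g + 7)
Cancel the common factors (g + 7), (g - 7).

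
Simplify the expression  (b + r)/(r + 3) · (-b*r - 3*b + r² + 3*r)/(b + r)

Factor: -b*r - 3*b + r² + 3*r = (r + 3)·(-b + r)
Cancel the common factors (b + r), (r + 3).

-b + r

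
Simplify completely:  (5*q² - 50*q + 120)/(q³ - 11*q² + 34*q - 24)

5/(q - 1)

Factor: 5*q² - 50*q + 120 = 5·(q - 6)·(q - 4);  q³ - 11*q² + 34*q - 24 = (q - 4)·(q - 1)·(q - 6)
Cancel the common factors (q - 6), (q - 4).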